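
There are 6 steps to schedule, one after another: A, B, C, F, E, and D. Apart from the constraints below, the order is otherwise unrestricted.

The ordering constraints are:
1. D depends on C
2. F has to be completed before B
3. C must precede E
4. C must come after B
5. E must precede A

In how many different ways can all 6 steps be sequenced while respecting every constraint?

3

F is the only step with nothing required before it, so every ordering starts there.
Systematically extending each partial ordering one step at a time and counting, there are 3 complete orderings.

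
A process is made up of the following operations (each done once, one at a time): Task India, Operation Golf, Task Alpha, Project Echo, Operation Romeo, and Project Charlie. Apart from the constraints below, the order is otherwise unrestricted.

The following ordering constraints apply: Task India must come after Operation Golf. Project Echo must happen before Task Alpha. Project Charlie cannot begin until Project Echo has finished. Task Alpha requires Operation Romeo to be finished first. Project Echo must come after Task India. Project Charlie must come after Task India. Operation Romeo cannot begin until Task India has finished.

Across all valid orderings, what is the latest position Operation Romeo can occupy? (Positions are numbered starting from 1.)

Following the constraints forward from Operation Romeo, its only required successor is Task Alpha.
So at least 1 operation follows Operation Romeo, putting Operation Romeo no later than position 5. That position is achievable by scheduling everything else first.

5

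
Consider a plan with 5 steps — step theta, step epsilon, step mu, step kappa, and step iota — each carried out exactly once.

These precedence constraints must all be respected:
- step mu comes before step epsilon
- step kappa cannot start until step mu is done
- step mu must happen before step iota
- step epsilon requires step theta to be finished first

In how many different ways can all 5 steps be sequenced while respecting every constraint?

18

The steps with no prerequisites are step theta, step mu; any of them can be placed first.
Systematically extending each partial ordering one step at a time and counting, there are 18 complete orderings.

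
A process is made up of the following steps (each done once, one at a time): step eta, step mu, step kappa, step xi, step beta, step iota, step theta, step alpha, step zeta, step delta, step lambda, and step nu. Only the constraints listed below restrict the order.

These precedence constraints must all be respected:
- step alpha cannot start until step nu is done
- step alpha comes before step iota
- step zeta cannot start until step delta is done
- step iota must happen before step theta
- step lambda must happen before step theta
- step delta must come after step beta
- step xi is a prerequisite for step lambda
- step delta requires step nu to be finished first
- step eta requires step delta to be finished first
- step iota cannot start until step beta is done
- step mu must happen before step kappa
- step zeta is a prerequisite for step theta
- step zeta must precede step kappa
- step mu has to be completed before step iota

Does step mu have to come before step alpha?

No

No chain of constraints connects step mu to step alpha in either direction.
There exist valid orderings with step alpha before step mu, so step mu is not required to come first.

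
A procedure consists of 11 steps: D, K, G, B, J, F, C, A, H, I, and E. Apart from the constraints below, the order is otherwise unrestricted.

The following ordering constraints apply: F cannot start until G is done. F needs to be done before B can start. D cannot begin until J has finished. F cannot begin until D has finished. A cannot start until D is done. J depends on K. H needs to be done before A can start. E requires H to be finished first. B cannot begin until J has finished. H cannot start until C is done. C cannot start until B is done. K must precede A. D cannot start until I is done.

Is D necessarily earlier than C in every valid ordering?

Yes

Tracing the constraints gives a chain: D → F → B → C.
So D must precede C in any valid ordering.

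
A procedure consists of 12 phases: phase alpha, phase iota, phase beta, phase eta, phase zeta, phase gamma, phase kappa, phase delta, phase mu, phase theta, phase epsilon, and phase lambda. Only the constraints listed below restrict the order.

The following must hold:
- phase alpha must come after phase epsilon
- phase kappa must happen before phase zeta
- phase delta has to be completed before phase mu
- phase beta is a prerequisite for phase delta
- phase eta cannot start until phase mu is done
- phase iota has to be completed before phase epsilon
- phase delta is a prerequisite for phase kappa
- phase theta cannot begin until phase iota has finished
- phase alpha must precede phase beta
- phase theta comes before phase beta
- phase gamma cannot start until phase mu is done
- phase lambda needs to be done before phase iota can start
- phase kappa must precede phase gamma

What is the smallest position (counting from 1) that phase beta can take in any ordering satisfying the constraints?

6

The phases that are forced before phase beta, directly or transitively, are phase alpha, phase iota, phase theta, phase epsilon, phase lambda. That's 5 phases.
So at minimum 5 phases come before phase beta, putting phase beta no earlier than position 6. That position is achievable by scheduling exactly those predecessors first.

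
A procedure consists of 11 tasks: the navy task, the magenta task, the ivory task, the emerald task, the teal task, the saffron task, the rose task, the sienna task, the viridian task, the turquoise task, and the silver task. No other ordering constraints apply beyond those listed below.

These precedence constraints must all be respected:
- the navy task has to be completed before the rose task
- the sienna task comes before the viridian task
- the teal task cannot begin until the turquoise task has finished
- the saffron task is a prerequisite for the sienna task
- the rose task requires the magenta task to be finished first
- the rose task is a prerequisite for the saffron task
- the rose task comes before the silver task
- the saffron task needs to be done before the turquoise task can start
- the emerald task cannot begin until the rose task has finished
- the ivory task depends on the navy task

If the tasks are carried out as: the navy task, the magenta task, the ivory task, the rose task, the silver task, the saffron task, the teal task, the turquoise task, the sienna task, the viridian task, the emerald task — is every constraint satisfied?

Here the turquoise task comes after the teal task.
That contradicts the constraint that the turquoise task must precede the teal task.

No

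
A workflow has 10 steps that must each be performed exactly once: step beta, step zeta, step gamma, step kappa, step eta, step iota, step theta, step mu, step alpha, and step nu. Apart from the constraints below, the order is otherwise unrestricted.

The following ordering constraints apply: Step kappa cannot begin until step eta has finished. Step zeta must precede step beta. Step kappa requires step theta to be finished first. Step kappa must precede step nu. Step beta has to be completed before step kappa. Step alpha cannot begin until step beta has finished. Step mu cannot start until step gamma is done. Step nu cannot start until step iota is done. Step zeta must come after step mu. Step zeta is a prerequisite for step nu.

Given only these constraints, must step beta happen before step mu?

There is a chain step mu → step zeta → step beta, which puts step mu before step beta.
So step beta never precedes step mu.

No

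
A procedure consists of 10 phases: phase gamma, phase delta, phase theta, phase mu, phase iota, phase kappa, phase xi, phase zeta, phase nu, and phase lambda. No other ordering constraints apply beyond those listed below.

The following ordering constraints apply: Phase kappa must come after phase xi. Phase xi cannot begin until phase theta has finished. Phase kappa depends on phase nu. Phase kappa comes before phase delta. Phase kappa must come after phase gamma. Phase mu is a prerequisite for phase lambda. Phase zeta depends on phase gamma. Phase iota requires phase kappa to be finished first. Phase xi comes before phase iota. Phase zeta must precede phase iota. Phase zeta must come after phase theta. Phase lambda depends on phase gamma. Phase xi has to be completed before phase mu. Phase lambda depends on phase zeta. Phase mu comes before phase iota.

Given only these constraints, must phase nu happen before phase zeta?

No

Phase nu and phase zeta are not related by any chain of constraints.
So phase nu can come before phase zeta or after — it is not forced.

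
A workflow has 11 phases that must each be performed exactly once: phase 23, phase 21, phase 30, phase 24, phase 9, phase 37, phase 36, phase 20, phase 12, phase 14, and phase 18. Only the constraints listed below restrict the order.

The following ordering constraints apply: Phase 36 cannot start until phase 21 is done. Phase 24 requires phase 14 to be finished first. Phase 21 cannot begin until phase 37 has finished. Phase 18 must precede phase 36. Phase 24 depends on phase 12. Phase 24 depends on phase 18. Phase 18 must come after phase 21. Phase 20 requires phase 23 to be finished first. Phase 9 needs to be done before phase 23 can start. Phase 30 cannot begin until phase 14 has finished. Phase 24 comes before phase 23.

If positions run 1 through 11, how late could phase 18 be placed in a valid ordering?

7

The phases that are forced after phase 18, directly or by a chain of constraints, are phase 23, phase 24, phase 36, phase 20. That's 4 phases.
With 4 mandatory successors out of 11 phases total, the latest slot for phase 18 is 11−4 = 7, and it's reachable by doing all non-successors before phase 18.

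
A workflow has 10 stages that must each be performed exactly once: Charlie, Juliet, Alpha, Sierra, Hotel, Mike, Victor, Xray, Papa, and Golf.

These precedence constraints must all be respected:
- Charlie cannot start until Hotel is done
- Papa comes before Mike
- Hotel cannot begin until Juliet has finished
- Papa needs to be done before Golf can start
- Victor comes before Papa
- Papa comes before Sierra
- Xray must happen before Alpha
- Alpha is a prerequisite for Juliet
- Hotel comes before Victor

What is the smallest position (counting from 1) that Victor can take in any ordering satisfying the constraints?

5

Every stage that must precede Victor has to come before it. Tracing all chains that end at Victor, those stages are: Juliet, Alpha, Hotel, Xray — 4 in total.
So at minimum 4 stages come before Victor, putting Victor no earlier than position 5. That position is achievable by scheduling exactly those predecessors first.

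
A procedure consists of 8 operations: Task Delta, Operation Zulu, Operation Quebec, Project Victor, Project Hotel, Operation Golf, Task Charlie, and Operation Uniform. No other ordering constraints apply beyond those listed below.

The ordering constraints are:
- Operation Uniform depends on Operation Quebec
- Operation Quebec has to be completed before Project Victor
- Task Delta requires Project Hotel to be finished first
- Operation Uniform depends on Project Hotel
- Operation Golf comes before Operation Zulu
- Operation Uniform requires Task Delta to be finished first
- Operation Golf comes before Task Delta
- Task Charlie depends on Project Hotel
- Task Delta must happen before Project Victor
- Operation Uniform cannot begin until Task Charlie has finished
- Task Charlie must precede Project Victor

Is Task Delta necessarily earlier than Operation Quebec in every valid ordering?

No chain of constraints connects Task Delta to Operation Quebec in either direction.
A valid ordering placing Operation Quebec before Task Delta exists, so the answer is no.

No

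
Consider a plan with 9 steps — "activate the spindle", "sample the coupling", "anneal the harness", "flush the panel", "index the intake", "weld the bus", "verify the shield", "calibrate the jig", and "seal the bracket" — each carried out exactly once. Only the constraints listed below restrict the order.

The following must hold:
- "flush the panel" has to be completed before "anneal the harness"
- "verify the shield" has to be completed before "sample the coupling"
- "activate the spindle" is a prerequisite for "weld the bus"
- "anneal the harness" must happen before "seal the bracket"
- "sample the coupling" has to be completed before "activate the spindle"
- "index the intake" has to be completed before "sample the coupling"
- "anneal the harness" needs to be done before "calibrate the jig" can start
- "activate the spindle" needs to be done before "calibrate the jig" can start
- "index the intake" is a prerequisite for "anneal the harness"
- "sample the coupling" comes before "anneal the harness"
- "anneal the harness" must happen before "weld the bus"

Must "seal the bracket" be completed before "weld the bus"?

Nothing in the constraints links "seal the bracket" and "weld the bus"; they are unordered relative to each other.
There exist valid orderings with "weld the bus" before "seal the bracket", so "seal the bracket" is not required to come first.

No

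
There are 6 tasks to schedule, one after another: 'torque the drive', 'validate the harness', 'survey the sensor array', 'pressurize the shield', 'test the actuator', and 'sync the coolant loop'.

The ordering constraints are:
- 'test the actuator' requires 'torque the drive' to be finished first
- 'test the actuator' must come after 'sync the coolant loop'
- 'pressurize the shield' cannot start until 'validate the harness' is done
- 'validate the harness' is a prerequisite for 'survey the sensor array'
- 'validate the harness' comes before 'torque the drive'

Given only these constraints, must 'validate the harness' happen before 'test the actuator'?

Yes

Tracing the constraints gives a chain: 'validate the harness' → 'torque the drive' → 'test the actuator'.
So 'validate the harness' must precede 'test the actuator' in any valid ordering.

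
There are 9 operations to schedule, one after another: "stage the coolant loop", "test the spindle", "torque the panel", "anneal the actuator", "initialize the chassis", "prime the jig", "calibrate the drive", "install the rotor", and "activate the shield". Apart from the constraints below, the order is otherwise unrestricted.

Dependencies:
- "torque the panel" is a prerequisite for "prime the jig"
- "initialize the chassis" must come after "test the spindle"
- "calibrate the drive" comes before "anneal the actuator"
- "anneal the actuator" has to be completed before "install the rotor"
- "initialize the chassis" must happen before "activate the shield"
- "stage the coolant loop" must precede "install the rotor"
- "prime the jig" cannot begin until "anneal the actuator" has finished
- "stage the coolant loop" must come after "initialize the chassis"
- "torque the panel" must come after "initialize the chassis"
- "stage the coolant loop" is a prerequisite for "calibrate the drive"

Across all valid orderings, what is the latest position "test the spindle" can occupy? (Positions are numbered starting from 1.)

Every operation that must follow "test the spindle" has to come after it. Tracing all chains starting from "test the spindle", those operations are: "stage the coolant loop", "torque the panel", "anneal the actuator", "initialize the chassis", "prime the jig", "calibrate the drive", "install the rotor", "activate the shield" — 8 in total.
With 8 mandatory successors out of 9 operations total, the latest slot for "test the spindle" is 9−8 = 1, and it's reachable by doing all non-successors before "test the spindle".

1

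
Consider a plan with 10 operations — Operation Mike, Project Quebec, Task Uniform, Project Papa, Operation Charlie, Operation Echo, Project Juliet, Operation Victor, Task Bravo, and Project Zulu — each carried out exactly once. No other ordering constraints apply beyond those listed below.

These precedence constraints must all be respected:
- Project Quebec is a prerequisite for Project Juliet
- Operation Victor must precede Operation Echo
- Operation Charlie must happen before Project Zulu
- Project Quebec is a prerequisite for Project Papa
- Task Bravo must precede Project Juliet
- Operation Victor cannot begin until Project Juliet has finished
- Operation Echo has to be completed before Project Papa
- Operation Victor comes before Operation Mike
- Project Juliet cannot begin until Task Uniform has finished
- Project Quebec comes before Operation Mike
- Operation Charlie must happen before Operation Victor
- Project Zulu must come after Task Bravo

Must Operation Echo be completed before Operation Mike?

No

Operation Echo and Operation Mike are not related by any chain of constraints.
A valid ordering placing Operation Mike before Operation Echo exists, so the answer is no.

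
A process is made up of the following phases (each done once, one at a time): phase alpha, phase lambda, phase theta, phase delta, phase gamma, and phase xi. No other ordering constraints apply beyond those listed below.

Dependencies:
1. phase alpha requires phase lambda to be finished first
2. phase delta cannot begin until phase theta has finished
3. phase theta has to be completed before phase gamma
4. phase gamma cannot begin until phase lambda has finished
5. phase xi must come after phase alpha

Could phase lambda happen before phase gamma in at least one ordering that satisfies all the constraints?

Yes

The constraints force phase lambda before phase gamma, so yes — every valid ordering has phase lambda earlier.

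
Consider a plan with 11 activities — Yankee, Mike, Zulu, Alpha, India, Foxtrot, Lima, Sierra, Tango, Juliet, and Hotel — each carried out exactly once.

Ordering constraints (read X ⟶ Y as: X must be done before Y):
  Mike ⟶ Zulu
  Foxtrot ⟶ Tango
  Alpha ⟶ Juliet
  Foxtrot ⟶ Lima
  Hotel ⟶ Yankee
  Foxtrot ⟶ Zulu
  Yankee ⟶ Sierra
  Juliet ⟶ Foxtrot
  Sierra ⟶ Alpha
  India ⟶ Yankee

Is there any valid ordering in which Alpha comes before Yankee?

No

Following Yankee → Sierra → Alpha, Yankee must precede Alpha in every valid ordering.
So no valid ordering can have Alpha before Yankee.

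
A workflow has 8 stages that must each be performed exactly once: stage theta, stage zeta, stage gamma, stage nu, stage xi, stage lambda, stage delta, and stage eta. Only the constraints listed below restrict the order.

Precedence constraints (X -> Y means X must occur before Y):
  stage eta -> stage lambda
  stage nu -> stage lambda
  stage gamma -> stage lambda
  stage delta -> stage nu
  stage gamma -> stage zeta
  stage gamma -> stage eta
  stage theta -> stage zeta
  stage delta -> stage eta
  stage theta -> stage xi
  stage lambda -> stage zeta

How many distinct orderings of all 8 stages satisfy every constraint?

135

The stages with no prerequisites are stage theta, stage gamma, stage delta; any of them can be placed first.
Enumerating by repeatedly choosing an available stage (one whose prerequisites are all placed) gives 135 distinct complete orderings.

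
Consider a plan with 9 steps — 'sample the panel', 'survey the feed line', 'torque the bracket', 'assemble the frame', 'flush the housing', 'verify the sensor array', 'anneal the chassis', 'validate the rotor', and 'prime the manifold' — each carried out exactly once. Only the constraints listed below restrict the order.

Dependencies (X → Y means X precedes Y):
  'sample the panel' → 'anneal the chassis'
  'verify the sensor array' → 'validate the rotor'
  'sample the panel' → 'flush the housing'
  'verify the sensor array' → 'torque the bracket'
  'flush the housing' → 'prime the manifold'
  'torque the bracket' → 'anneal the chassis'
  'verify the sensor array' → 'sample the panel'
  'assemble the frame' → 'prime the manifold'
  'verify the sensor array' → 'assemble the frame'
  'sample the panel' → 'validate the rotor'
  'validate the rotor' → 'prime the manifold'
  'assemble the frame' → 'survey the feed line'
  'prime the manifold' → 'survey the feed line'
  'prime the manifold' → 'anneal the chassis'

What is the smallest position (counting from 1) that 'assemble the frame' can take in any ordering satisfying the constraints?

The only step forced before 'assemble the frame' (directly or transitively) is 'verify the sensor array'.
So at minimum 1 step comes before 'assemble the frame', putting 'assemble the frame' no earlier than position 2. That position is achievable by scheduling exactly that predecessor first.

2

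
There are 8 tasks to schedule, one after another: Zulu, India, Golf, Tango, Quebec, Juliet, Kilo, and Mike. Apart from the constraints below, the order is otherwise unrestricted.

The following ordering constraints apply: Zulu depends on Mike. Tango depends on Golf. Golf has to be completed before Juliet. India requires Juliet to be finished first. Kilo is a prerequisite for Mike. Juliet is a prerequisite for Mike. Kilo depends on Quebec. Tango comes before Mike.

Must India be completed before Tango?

No chain of constraints connects India to Tango in either direction.
There exist valid orderings with Tango before India, so India is not required to come first.

No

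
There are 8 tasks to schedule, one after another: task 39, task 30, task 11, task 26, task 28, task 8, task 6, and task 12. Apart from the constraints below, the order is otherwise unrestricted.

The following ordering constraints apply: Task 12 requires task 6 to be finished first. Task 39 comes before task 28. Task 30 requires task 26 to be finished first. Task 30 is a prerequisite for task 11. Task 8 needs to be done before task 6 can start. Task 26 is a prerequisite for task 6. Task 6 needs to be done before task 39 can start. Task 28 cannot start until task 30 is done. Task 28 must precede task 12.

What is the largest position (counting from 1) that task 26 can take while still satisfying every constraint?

2

Every task that must follow task 26 has to come after it. Tracing all chains starting from task 26, those tasks are: task 39, task 30, task 11, task 28, task 6, task 12 — 6 in total.
So at least 6 tasks follow task 26, putting task 26 no later than position 2. That position is achievable by scheduling everything else first.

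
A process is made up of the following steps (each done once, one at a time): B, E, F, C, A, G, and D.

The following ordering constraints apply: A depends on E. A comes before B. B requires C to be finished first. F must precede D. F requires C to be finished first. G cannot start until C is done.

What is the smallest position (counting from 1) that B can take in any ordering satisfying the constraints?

4

Working backwards through the constraints from B, its full set of required predecessors is E, C, A — 3 of them.
With 3 mandatory predecessors, the earliest B can sit is position 3+1 = 4, and placing just those 3 first achieves it.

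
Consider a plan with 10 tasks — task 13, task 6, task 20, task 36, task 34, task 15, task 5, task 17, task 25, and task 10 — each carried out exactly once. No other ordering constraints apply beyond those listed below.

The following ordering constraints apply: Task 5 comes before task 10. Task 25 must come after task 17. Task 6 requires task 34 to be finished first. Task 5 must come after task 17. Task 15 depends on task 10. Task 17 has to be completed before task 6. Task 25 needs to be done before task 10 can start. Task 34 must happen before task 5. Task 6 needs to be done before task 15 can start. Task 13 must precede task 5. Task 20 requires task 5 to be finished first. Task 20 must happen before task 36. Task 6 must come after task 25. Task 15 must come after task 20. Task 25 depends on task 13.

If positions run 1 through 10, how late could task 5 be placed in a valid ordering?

6

The tasks that are forced after task 5, directly or by a chain of constraints, are task 20, task 36, task 15, task 10. That's 4 tasks.
With 4 mandatory successors out of 10 tasks total, the latest slot for task 5 is 10−4 = 6, and it's reachable by doing all non-successors before task 5.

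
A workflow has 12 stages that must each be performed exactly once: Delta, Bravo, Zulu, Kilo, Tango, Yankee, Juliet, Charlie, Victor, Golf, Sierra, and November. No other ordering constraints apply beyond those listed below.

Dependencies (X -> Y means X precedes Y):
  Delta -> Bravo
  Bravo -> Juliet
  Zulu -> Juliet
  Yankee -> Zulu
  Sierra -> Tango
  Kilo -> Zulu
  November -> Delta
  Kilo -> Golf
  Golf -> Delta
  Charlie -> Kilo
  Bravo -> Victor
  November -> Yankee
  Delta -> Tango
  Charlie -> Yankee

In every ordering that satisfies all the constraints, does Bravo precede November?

The constraints actually force November before Bravo (via November → Delta → Bravo), not the other way around.
So Bravo does not have to come before November — it cannot.

No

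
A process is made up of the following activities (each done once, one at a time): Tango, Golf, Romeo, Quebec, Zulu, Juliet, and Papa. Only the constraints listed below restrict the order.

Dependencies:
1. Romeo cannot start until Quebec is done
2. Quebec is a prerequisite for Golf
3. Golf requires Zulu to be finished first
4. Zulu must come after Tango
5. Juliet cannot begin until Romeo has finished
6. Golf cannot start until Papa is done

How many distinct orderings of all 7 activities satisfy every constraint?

102

The activities with no prerequisites are Tango, Quebec, Papa; any of them can be placed first.
Enumerating by repeatedly choosing an available activity (one whose prerequisites are all placed) gives 102 distinct complete orderings.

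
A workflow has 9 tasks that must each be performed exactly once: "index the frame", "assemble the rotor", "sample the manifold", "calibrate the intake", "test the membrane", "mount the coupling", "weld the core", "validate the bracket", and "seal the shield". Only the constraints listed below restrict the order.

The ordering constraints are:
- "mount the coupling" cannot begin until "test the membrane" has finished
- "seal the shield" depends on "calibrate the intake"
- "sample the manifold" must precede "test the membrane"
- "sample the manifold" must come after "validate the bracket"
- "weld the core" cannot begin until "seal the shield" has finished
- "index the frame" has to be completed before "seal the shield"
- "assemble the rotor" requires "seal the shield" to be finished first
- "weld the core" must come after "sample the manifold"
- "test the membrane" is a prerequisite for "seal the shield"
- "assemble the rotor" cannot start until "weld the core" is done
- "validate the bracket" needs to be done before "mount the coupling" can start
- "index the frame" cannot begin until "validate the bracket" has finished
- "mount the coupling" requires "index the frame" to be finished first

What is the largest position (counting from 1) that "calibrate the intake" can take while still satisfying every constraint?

6

Following every chain forward from "calibrate the intake", the tasks that must come later are "assemble the rotor", "weld the core", "seal the shield" — 3 of them.
With 3 mandatory successors out of 9 tasks total, the latest slot for "calibrate the intake" is 9−3 = 6, and it's reachable by doing all non-successors before "calibrate the intake".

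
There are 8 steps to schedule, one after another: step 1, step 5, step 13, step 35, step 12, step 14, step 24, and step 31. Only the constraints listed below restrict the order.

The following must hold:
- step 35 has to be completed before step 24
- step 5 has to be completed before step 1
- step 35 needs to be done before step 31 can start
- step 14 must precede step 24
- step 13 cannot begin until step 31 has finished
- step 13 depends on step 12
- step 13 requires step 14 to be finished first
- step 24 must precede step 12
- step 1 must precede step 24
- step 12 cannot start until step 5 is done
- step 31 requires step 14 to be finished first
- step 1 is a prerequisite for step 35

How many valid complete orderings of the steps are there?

12

2 steps have no prerequisites (step 5, step 14), so any of them could come first.
Counting all ways to extend the partial order to a total order gives 12.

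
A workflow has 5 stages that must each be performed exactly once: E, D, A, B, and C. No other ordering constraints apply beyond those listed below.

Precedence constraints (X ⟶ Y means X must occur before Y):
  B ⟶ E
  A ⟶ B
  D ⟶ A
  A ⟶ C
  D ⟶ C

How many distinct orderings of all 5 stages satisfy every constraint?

3

Only D has no prerequisites, so it must go first.
Enumerating by repeatedly choosing an available stage (one whose prerequisites are all placed) gives 3 distinct complete orderings.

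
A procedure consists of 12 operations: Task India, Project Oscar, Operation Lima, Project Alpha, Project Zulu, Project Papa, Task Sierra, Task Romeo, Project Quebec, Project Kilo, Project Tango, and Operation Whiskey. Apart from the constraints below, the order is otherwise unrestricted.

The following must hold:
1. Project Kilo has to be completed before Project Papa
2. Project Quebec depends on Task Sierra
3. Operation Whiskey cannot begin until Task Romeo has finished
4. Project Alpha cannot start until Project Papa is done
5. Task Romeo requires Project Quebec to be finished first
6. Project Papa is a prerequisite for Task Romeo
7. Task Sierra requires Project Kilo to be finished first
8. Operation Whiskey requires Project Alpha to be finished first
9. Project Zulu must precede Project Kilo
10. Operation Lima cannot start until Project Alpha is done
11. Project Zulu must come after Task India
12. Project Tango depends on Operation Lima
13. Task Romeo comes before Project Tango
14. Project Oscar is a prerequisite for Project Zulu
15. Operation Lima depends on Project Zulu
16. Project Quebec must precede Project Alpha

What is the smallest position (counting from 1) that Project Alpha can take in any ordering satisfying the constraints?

The operations that are forced before Project Alpha, directly or transitively, are Task India, Project Oscar, Project Zulu, Project Papa, Task Sierra, Project Quebec, Project Kilo. That's 7 operations.
So at minimum 7 operations come before Project Alpha, putting Project Alpha no earlier than position 8. That position is achievable by scheduling exactly those predecessors first.

8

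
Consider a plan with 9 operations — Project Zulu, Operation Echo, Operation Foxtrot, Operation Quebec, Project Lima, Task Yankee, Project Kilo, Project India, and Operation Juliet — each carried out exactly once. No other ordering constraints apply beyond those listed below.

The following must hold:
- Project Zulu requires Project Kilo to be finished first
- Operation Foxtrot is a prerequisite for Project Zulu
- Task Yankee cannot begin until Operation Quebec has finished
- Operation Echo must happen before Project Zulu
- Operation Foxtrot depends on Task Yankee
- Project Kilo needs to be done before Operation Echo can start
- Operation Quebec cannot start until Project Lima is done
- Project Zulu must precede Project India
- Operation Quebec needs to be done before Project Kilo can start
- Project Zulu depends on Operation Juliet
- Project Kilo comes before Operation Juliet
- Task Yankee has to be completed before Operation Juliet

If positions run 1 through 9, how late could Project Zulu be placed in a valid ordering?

Following the constraints forward from Project Zulu, its only required successor is Project India.
So at least 1 operation follows Project Zulu, putting Project Zulu no later than position 8. That position is achievable by scheduling everything else first.

8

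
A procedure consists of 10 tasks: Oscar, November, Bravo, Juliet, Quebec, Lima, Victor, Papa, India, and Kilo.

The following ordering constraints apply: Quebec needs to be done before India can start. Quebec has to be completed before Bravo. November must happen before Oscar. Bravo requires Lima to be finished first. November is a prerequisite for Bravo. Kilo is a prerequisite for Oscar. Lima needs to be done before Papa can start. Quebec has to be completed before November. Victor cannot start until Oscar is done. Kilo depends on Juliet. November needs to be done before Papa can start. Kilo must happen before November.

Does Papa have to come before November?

No

There is a chain November → Papa, which puts November before Papa.
So Papa never precedes November.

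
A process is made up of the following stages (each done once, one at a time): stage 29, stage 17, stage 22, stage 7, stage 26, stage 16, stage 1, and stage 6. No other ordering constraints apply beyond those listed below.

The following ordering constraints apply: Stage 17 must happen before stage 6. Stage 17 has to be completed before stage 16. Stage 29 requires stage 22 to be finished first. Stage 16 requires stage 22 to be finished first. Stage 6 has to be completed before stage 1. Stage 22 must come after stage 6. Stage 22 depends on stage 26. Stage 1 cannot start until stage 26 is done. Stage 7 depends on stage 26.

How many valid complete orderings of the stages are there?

144

The stages with no prerequisites are stage 17, stage 26; any of them can be placed first.
Counting all ways to extend the partial order to a total order gives 144.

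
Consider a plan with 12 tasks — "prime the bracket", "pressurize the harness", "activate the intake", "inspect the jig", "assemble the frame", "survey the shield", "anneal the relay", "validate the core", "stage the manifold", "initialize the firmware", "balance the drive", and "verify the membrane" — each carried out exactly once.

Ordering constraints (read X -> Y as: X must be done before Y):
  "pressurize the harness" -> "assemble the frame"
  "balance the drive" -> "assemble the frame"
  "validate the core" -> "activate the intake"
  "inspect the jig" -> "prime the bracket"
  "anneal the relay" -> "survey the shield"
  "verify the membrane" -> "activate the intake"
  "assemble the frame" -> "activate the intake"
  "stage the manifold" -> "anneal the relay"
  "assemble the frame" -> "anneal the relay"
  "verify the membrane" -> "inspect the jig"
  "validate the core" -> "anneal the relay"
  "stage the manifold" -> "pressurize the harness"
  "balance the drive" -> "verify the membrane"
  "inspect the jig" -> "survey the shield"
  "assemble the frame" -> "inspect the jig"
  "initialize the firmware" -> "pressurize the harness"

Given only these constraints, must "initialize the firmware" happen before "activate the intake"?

There is a constraint chain "initialize the firmware" → "pressurize the harness" → "assemble the frame" → "activate the intake".
That forces "initialize the firmware" before "activate the intake" in every valid schedule.

Yes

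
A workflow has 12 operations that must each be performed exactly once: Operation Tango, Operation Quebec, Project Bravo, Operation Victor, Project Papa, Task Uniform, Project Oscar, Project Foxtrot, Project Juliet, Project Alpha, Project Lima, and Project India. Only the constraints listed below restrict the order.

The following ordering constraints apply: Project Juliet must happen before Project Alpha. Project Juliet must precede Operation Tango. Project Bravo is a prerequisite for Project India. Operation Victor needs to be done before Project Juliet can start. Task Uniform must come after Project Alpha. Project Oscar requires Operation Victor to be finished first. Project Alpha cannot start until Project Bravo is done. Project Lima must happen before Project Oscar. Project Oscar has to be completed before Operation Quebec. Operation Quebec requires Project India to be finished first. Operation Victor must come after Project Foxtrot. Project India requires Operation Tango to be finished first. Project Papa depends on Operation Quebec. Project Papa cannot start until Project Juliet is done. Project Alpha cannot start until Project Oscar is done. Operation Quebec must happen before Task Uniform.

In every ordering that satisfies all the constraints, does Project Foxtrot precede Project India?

Following the dependencies: Project Foxtrot → Operation Victor → Project Juliet → Operation Tango → Project India.
That forces Project Foxtrot before Project India in every valid schedule.

Yes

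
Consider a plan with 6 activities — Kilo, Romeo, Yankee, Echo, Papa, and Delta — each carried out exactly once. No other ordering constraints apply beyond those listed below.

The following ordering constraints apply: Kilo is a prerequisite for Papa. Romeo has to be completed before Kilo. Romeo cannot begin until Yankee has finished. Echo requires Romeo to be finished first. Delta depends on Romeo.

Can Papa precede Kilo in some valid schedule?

No

Following Kilo → Papa, Kilo must precede Papa in every valid ordering.
So no valid ordering can have Papa before Kilo.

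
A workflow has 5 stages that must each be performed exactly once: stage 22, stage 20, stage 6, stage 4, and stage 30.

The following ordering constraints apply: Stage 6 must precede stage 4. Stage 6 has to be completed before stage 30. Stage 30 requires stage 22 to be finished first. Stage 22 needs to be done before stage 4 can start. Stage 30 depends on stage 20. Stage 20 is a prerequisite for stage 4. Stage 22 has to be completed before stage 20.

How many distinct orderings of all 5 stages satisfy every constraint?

6

The stages with no prerequisites are stage 22, stage 6; any of them can be placed first.
Enumerating by repeatedly choosing an available stage (one whose prerequisites are all placed) gives 6 distinct complete orderings.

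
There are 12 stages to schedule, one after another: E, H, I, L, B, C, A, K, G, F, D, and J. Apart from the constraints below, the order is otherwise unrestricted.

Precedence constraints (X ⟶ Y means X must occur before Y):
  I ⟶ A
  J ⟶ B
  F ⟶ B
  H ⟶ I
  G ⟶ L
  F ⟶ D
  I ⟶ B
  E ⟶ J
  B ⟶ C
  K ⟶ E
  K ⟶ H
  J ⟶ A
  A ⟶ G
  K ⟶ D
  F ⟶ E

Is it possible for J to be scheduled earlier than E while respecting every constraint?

No

There is a dependency chain E → J, so J always comes after E.
So no valid ordering can have J before E.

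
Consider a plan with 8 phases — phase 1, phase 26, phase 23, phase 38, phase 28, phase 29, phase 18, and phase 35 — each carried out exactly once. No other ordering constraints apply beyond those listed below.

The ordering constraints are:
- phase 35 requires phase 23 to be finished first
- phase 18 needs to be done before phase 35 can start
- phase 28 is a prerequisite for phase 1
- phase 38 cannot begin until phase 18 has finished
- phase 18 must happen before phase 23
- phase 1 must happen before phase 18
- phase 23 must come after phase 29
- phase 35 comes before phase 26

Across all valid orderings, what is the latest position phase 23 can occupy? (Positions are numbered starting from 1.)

The phases that are forced after phase 23, directly or by a chain of constraints, are phase 26, phase 35. That's 2 phases.
So at least 2 phases follow phase 23, putting phase 23 no later than position 6. That position is achievable by scheduling everything else first.

6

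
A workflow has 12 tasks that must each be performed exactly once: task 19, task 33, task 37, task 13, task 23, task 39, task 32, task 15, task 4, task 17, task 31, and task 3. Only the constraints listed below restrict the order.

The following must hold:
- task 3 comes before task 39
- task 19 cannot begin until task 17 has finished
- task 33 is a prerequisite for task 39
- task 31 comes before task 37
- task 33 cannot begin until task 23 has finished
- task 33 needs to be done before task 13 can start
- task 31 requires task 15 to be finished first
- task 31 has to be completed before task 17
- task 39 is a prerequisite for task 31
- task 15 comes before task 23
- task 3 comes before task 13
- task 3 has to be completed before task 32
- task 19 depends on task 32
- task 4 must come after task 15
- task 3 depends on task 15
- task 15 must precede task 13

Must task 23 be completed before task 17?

Yes

Chaining the stated constraints: task 23 → task 33 → task 39 → task 31 → task 17.
So task 23 must precede task 17 in any valid ordering.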